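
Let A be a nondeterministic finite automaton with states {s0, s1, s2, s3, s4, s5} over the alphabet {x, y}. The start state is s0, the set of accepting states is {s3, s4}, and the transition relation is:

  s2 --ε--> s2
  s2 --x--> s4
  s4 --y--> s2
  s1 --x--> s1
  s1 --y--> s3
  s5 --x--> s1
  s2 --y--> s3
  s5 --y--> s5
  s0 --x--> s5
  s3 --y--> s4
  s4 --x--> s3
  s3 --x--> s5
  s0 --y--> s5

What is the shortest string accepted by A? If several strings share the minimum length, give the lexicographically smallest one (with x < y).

A breadth-first search from s0 reaches an accepting state first via the path s0 → s5 → s1 → s3 on input xxy.
No string of length < 3 is accepted (BFS exhausts all shorter strings without reaching an accepting state), and xxy is the lexicographically least accepting string of length 3.

xxy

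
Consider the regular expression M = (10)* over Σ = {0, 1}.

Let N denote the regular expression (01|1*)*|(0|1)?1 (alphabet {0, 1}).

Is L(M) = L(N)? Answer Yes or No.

No

The string 10 is accepted by M but rejected by N.
So L(M) ≠ L(N).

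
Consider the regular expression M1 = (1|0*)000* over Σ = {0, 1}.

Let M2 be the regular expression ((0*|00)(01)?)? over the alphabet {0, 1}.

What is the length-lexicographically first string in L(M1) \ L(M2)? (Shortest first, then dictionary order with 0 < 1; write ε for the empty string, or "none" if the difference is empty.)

100

The string 100 is accepted by M1 but not by M2.
No shorter string lies in the difference, and 100 is the lexicographically first length-3 string in L(M1) \ L(M2).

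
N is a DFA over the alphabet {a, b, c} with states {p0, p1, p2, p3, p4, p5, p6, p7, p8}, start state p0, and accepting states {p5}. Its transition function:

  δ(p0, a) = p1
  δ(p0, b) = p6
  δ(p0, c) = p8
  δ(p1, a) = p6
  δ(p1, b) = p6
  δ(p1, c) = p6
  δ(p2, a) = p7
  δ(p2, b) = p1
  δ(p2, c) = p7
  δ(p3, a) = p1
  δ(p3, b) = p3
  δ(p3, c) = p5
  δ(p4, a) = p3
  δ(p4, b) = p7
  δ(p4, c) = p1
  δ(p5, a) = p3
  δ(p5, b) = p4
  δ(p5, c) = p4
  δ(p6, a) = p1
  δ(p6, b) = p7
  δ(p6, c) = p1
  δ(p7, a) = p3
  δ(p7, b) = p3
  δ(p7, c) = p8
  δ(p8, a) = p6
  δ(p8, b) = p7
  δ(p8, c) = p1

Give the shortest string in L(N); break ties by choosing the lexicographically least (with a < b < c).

bbac

A breadth-first search from p0 reaches an accepting state first via the path p0 → p6 → p7 → p3 → p5 on input bbac.
No string of length < 4 is accepted (BFS exhausts all shorter strings without reaching an accepting state), and bbac is the lexicographically least accepting string of length 4.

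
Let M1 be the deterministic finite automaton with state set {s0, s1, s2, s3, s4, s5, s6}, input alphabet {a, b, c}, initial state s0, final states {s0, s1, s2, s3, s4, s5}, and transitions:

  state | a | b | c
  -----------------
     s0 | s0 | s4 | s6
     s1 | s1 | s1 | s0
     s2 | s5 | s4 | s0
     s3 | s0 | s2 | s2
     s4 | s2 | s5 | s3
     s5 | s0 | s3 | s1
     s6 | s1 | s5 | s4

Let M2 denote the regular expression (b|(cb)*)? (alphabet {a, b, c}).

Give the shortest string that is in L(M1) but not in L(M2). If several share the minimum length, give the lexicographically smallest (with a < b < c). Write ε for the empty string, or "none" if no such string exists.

The string a is accepted by M1 but not by M2.
No shorter string lies in the difference, and a is the lexicographically first length-1 string in L(M1) \ L(M2).

a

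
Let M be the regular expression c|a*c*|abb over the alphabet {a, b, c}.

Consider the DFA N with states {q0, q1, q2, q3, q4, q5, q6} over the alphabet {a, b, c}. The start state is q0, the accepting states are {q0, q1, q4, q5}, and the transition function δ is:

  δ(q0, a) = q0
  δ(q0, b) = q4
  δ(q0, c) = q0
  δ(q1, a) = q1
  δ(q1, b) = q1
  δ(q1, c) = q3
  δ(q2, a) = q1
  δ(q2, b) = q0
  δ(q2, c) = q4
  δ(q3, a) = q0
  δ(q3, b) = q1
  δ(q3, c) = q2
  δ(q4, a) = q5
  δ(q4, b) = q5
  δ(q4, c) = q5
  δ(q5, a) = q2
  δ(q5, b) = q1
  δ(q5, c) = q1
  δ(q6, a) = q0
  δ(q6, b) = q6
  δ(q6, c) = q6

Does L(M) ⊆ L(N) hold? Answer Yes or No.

Yes

Converting the expression M to a DFA (subset construction, then merging equivalent states) gives the minimal DFA with states {m0, m1, m2, m3, m4, m5, m6}, start state m0, accepting states {m0, m1, m3, m4, m6} and transitions m0: a→m1, b→m2, c→m3; m1: a→m4, b→m5, c→m3; m2: a→m2, b→m2, c→m2; m3: a→m2, b→m2, c→m3; m4: a→m4, b→m2, c→m3; m5: a→m2, b→m6, c→m2; m6: a→m2, b→m2, c→m2.
Exploring the product automaton M × N from the start pair (m0, q0), following both machines on each input symbol, reaches 12 state pairs: (m0, q0), (m1, q0), (m2, q4), (m3, q0), (m4, q0), (m5, q4), (m2, q5), (m2, q0), (m6, q5), (m2, q2), (m2, q1), (m2, q3).
M accepts in {m0, m1, m3, m4, m6} and N accepts in {q0, q1, q4, q5}. The reachable pairs whose M-component is accepting are (m0, q0), (m1, q0), (m3, q0), (m4, q0), (m6, q5); in each of them the N-component is accepting too, so the product for L(M) \ L(N) (M-component accepting, N-component rejecting) has no reachable accepting pair and the difference is empty.
Hence every string in L(M) is also in L(N).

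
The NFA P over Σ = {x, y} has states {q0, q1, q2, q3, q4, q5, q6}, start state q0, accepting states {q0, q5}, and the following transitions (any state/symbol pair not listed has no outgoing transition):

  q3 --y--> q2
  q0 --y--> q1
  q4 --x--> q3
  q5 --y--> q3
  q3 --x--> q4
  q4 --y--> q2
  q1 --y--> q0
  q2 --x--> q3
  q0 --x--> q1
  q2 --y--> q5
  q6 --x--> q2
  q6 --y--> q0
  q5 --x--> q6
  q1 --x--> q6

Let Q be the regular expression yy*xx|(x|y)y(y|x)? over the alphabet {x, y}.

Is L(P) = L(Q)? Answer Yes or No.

The empty string ε is accepted by P but rejected by Q.
So L(P) ≠ L(Q).

No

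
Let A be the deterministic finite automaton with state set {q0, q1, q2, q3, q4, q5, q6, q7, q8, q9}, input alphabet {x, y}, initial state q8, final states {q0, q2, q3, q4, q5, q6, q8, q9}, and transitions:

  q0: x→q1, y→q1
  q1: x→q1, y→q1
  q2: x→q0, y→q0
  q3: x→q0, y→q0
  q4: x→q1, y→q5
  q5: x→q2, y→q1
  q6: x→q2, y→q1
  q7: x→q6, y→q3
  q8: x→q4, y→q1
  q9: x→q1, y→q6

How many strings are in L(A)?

6

The useful subgraph on states {q0, q2, q4, q5, q8} is acyclic, so L(A) is finite; the longest accepting path visits 5 useful states, giving maximum string length 4.
Counting accepting paths from q8 by length: 1 of length 0, 1 of length 1, 1 of length 2, 1 of length 3, 2 of length 4. Total 6.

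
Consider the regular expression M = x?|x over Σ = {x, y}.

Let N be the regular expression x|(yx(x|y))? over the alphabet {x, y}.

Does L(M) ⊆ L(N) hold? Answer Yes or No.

Yes

Converting the expression M to a DFA (subset construction, then merging equivalent states) gives the minimal DFA with states {m0, m1, m2}, start state m0, accepting states {m0, m1} and transitions m0: x→m1, y→m2; m1: x→m2, y→m2; m2: x→m2, y→m2.
Converting the expression N to a DFA (subset construction, then merging equivalent states) gives the minimal DFA with states {n0, n1, n2, n3, n4}, start state n0, accepting states {n0, n1} and transitions n0: x→n1, y→n2; n1: x→n3, y→n3; n2: x→n4, y→n3; n3: x→n3, y→n3; n4: x→n1, y→n1.
Exploring the product automaton M × N from the start pair (m0, n0), following both machines on each input symbol, reaches 6 state pairs: (m0, n0), (m1, n1), (m2, n2), (m2, n3), (m2, n4), (m2, n1).
M accepts in {m0, m1} and N accepts in {n0, n1}. The reachable pairs whose M-component is accepting are (m0, n0), (m1, n1); in each of them the N-component is accepting too, so the product for L(M) \ L(N) (M-component accepting, N-component rejecting) has no reachable accepting pair and the difference is empty.
Hence every string in L(M) is also in L(N).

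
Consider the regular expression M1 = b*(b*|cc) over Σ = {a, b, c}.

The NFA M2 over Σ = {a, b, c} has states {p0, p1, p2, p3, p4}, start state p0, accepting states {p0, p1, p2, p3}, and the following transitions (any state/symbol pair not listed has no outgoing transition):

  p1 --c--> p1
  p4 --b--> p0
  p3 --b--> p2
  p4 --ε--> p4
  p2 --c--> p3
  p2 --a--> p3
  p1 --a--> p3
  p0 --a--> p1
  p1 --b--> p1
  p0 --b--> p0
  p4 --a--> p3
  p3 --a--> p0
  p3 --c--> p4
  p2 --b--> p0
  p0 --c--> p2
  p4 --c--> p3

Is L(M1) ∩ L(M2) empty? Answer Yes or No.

No

The empty string ε is accepted by both M1 and M2.
Hence L(M1) ∩ L(M2) ≠ ∅.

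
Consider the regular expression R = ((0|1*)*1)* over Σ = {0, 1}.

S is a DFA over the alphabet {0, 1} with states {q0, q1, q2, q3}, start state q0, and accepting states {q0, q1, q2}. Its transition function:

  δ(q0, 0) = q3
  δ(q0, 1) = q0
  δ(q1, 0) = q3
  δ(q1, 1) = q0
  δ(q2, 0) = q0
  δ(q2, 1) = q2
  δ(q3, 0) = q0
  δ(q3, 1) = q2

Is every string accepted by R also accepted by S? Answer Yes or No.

Converting the expression R to a DFA (subset construction, then merging equivalent states) gives the minimal DFA with states {r0, r1}, start state r0, accepting states {r0} and transitions r0: 0→r1, 1→r0; r1: 0→r1, 1→r0.
Exploring the product automaton R × S from the start pair (r0, q0), following both machines on each input symbol, reaches 4 state pairs: (r0, q0), (r1, q3), (r1, q0), (r0, q2).
R accepts in {r0} and S accepts in {q0, q1, q2}. The reachable pairs whose R-component is accepting are (r0, q0), (r0, q2); in each of them the S-component is accepting too, so the product for L(R) \ L(S) (R-component accepting, S-component rejecting) has no reachable accepting pair and the difference is empty.
Hence every string in L(R) is also in L(S).

Yes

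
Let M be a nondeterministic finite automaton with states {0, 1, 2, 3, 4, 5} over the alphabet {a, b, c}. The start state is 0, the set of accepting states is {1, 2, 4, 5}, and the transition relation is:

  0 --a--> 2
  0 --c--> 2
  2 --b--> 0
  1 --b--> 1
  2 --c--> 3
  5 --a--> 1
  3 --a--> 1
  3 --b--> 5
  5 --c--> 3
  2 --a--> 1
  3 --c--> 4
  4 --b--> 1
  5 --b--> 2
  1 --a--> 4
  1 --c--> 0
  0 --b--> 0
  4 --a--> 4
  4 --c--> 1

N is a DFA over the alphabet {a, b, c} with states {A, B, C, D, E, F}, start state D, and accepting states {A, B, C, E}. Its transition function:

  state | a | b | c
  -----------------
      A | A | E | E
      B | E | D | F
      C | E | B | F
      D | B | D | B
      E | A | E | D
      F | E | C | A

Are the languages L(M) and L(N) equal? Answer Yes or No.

Yes

Exploring the product automaton M × N from the start pair (0, D), following both machines on each input symbol, reaches 6 state pairs: (0, D), (2, B), (1, E), (3, F), (4, A), (5, C).
M accepts in {1, 2, 4, 5} and N accepts in {A, B, C, E}. In every reachable pair the two components are either both accepting — (2, B), (1, E), (4, A), (5, C) — or both non-accepting, so no string is accepted by exactly one of the machines: L(M) \ L(N) and L(N) \ L(M) are both empty.
Hence every string is accepted by M iff it is accepted by N, and the two languages coincide.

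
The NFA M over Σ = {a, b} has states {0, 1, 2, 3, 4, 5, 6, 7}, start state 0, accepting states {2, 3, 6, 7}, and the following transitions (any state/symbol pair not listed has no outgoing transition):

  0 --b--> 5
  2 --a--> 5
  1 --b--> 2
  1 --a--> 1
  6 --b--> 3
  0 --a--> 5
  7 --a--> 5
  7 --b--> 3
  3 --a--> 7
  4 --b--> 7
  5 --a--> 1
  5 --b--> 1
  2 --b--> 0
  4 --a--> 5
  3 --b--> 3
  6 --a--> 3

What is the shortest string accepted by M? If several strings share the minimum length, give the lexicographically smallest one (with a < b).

aab

A breadth-first search from 0 reaches an accepting state first via the path 0 → 5 → 1 → 2 on input aab.
No string of length < 3 is accepted (BFS exhausts all shorter strings without reaching an accepting state), and aab is the lexicographically least accepting string of length 3.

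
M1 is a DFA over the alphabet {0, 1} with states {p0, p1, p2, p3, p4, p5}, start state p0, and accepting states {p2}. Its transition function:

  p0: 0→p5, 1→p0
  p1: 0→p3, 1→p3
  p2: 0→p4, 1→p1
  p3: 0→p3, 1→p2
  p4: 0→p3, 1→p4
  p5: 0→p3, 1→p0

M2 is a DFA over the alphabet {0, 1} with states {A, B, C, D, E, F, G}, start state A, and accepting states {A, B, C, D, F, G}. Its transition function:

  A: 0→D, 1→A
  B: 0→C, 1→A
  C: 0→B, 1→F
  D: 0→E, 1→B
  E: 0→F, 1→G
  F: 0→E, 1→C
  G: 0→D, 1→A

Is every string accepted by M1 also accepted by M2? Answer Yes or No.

Exploring the product automaton M1 × M2 from the start pair (p0, A), following both machines on each input symbol, reaches 30 state pairs: (p0, A), (p5, D), (p3, E), (p0, B), (p3, F), (p2, G), (p5, C), (p2, C), (p4, D), (p1, A), (p3, B), (p0, F), (p4, B), (p1, F), (p3, D), (p3, A), (p3, C), (p2, A), (p5, E), (p0, C), (p4, A), (p2, B), (p2, F), (p0, G), (p5, B), (p4, C), (p4, E), (p1, C), (p4, F), (p4, G).
M1 accepts in {p2} and M2 accepts in {A, B, C, D, F, G}. The reachable pairs whose M1-component is accepting are (p2, G), (p2, C), (p2, A), (p2, B), (p2, F); in each of them the M2-component is accepting too, so the product for L(M1) \ L(M2) (M1-component accepting, M2-component rejecting) has no reachable accepting pair and the difference is empty.
Hence every string in L(M1) is also in L(M2).

Yes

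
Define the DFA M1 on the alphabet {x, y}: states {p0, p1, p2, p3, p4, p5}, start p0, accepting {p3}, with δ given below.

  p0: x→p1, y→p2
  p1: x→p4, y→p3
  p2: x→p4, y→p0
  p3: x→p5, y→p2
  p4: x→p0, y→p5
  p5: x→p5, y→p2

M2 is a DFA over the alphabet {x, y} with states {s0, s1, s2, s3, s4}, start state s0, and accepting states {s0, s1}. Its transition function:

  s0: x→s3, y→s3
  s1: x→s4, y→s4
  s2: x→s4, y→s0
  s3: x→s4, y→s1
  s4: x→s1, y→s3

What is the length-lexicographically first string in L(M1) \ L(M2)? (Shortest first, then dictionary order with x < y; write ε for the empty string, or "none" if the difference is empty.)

The string yyxy is accepted by M1 but not by M2.
No shorter string lies in the difference, and yyxy is the lexicographically first length-4 string in L(M1) \ L(M2).

yyxy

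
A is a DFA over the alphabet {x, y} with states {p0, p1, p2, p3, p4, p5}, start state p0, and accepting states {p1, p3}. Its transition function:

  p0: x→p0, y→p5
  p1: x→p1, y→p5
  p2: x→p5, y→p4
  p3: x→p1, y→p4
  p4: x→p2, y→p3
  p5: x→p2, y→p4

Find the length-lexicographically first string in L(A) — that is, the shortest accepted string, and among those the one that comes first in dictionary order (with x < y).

A breadth-first search from p0 reaches an accepting state first via the path p0 → p5 → p4 → p3 on input yyy.
No string of length < 3 is accepted (BFS exhausts all shorter strings without reaching an accepting state), and yyy is the lexicographically least accepting string of length 3.

yyy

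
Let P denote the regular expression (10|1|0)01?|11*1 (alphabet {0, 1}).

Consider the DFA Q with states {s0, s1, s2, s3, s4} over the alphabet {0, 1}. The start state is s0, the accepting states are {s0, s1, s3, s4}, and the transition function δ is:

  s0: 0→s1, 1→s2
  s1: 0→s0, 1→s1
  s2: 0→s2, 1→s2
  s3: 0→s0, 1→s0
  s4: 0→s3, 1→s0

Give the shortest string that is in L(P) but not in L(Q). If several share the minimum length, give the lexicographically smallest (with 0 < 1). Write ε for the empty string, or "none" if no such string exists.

10

The string 10 is accepted by P but not by Q.
No shorter string lies in the difference, and 10 is the lexicographically first length-2 string in L(P) \ L(Q).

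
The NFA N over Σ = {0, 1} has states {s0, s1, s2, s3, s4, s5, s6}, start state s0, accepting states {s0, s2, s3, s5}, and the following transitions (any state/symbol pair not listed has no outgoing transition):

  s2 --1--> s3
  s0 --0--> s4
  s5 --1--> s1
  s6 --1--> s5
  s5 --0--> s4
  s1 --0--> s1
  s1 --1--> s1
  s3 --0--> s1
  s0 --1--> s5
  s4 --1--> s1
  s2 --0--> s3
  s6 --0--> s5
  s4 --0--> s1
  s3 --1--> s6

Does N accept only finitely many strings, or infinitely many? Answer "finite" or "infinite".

The useful states (reachable from s0 and able to reach an accepting state) are {s0, s5}.
Restricted to these states the transition graph has no cycle, so every accepting path has bounded length and L is finite.

finite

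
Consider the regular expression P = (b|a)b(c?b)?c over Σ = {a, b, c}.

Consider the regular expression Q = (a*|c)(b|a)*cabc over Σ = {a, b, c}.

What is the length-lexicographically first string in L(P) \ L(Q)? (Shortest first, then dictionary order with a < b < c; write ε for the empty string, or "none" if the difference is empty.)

abc

The string abc is accepted by P but not by Q.
No shorter string lies in the difference, and abc is the lexicographically first length-3 string in L(P) \ L(Q).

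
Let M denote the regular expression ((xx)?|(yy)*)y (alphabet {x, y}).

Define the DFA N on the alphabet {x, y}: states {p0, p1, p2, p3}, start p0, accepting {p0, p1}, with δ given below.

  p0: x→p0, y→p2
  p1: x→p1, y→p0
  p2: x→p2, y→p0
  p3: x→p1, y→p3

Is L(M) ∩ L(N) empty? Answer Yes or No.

Yes

Converting the expression M to a DFA (subset construction, then merging equivalent states) gives the minimal DFA with states {m0, m1, m2, m3, m4, m5, m6}, start state m0, accepting states {m2, m6} and transitions m0: x→m1, y→m2; m1: x→m3, y→m4; m2: x→m4, y→m5; m3: x→m4, y→m6; m4: x→m4, y→m4; m5: x→m4, y→m2; m6: x→m4, y→m4.
Exploring the product automaton M × N from the start pair (m0, p0), following both machines on each input symbol, reaches 8 state pairs: (m0, p0), (m1, p0), (m2, p2), (m3, p0), (m4, p2), (m5, p0), (m4, p0), (m6, p2).
M accepts in {m2, m6} and N accepts in {p0, p1}; no reachable pair has both components accepting, so no string drives both machines to acceptance simultaneously and L(M) ∩ L(N) = ∅.
So no string is accepted by both, and the intersection is empty.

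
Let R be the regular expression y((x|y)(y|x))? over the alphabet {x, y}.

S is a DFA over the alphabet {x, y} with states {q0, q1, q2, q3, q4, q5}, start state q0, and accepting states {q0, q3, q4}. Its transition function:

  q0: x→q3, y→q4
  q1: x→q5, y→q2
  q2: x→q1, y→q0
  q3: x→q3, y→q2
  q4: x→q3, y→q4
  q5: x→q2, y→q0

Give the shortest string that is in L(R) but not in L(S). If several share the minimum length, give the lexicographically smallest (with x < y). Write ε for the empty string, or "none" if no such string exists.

The string yxy is accepted by R but not by S.
No shorter string lies in the difference, and yxy is the lexicographically first length-3 string in L(R) \ L(S).

yxy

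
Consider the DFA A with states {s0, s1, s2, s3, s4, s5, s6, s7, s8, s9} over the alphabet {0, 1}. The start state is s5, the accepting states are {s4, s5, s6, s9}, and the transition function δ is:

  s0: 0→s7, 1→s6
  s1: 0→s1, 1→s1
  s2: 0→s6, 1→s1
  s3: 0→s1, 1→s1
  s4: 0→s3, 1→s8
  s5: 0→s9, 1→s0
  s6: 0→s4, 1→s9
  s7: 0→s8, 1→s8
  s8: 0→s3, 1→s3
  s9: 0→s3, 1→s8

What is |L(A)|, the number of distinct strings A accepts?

5

The useful subgraph on states {s0, s4, s5, s6, s9} is acyclic, so L(A) is finite; the longest accepting path visits 4 useful states, giving maximum string length 3.
Counting accepting paths from s5 by length: 1 of length 0, 1 of length 1, 1 of length 2, 2 of length 3. Total 5.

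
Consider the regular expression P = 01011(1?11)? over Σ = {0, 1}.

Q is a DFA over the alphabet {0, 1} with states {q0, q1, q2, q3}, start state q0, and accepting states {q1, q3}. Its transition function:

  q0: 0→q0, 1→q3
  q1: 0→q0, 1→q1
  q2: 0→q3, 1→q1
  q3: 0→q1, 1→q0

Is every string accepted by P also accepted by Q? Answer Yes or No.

Converting the expression P to a DFA (subset construction, then merging equivalent states) gives the minimal DFA with states {p0, p1, p2, p3, p4, p5, p6, p7, p8, p9}, start state p0, accepting states {p6, p8, p9} and transitions p0: 0→p1, 1→p2; p1: 0→p2, 1→p3; p2: 0→p2, 1→p2; p3: 0→p4, 1→p2; p4: 0→p2, 1→p5; p5: 0→p2, 1→p6; p6: 0→p2, 1→p7; p7: 0→p2, 1→p8; p8: 0→p2, 1→p9; p9: 0→p2, 1→p2.
Exploring the product automaton P × Q from the start pair (p0, q0), following both machines on each input symbol, reaches 12 state pairs: (p0, q0), (p1, q0), (p2, q3), (p2, q0), (p3, q3), (p2, q1), (p4, q1), (p5, q1), (p6, q1), (p7, q1), (p8, q1), (p9, q1).
P accepts in {p6, p8, p9} and Q accepts in {q1, q3}. The reachable pairs whose P-component is accepting are (p6, q1), (p8, q1), (p9, q1); in each of them the Q-component is accepting too, so the product for L(P) \ L(Q) (P-component accepting, Q-component rejecting) has no reachable accepting pair and the difference is empty.
Hence every string in L(P) is also in L(Q).

Yes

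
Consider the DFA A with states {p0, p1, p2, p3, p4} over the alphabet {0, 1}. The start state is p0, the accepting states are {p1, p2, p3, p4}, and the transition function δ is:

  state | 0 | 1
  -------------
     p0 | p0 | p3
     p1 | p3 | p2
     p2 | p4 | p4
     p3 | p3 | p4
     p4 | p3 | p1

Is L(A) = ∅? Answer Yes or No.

The string 1 is accepted: the run p0 → p3 ends in the accepting state p3.
Since at least one string is accepted, L(A) is not empty.

No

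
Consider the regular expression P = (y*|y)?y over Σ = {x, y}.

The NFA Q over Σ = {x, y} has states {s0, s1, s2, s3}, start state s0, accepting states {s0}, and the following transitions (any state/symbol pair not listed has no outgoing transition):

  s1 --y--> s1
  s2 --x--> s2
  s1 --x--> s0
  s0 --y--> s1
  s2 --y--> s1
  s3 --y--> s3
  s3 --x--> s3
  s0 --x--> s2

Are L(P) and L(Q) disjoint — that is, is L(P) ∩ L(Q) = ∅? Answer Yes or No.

Yes

Converting the expression P to a DFA (subset construction, then merging equivalent states) gives the minimal DFA with states {p0, p1, p2}, start state p0, accepting states {p2} and transitions p0: x→p1, y→p2; p1: x→p1, y→p1; p2: x→p1, y→p2.
Exploring the product automaton P × Q from the start pair (p0, s0), following both machines on each input symbol, reaches 5 state pairs: (p0, s0), (p1, s2), (p2, s1), (p1, s1), (p1, s0).
P accepts in {p2} and Q accepts in {s0}; no reachable pair has both components accepting, so no string drives both machines to acceptance simultaneously and L(P) ∩ L(Q) = ∅.
So no string is accepted by both, and the intersection is empty.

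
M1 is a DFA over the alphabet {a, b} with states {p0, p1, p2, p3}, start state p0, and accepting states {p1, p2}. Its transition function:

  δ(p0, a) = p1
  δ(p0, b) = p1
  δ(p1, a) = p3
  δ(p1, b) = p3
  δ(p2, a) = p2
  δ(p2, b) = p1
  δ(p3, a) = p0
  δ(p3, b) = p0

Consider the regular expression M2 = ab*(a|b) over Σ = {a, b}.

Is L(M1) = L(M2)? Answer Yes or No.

No

The string a is accepted by M1 but rejected by M2.
So L(M1) ≠ L(M2).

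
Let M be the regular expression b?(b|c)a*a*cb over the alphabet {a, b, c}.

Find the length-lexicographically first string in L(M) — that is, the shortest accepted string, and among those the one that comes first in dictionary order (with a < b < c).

By inspection of the expression, no string of length less than 3 matches, and bcb is the lexicographically first match of length 3.

bcb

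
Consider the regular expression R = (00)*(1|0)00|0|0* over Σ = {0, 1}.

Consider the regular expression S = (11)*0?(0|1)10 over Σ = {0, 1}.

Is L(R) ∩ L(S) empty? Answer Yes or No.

Yes

Converting the expression R to a DFA (subset construction, then merging equivalent states) gives the minimal DFA with states {r0, r1, r2, r3, r4, r5}, start state r0, accepting states {r0, r1, r5} and transitions r0: 0→r1, 1→r2; r1: 0→r0, 1→r3; r2: 0→r4, 1→r3; r3: 0→r3, 1→r3; r4: 0→r5, 1→r3; r5: 0→r3, 1→r3.
Converting the expression S to a DFA (subset construction, then merging equivalent states) gives the minimal DFA with states {s0, s1, s2, s3, s4, s5, s6, s7, s8, s9}, start state s0, accepting states {s8, s9} and transitions s0: 0→s1, 1→s2; s1: 0→s3, 1→s4; s2: 0→s5, 1→s6; s3: 0→s5, 1→s7; s4: 0→s8, 1→s7; s5: 0→s5, 1→s5; s6: 0→s9, 1→s2; s7: 0→s8, 1→s5; s8: 0→s5, 1→s5; s9: 0→s3, 1→s4.
Exploring the product automaton R × S from the start pair (r0, s0), following both machines on each input symbol, reaches 19 state pairs: (r0, s0), (r1, s1), (r2, s2), (r0, s3), (r3, s4), (r4, s5), (r3, s6), (r1, s5), (r2, s7), (r3, s8), (r3, s7), (r5, s5), (r3, s5), (r3, s9), (r3, s2), (r0, s5), (r4, s8), (r3, s3), (r2, s5).
R accepts in {r0, r1, r5} and S accepts in {s8, s9}; no reachable pair has both components accepting, so no string drives both machines to acceptance simultaneously and L(R) ∩ L(S) = ∅.
So no string is accepted by both, and the intersection is empty.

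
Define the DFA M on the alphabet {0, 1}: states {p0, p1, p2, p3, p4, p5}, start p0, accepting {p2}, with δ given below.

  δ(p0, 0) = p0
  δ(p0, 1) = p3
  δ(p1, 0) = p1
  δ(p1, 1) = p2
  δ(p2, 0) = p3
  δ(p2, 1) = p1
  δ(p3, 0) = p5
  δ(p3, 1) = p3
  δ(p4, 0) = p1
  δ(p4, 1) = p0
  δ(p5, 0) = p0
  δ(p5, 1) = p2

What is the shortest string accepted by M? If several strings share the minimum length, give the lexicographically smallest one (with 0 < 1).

101

A breadth-first search from p0 reaches an accepting state first via the path p0 → p3 → p5 → p2 on input 101.
No string of length < 3 is accepted (BFS exhausts all shorter strings without reaching an accepting state), and 101 is the lexicographically least accepting string of length 3.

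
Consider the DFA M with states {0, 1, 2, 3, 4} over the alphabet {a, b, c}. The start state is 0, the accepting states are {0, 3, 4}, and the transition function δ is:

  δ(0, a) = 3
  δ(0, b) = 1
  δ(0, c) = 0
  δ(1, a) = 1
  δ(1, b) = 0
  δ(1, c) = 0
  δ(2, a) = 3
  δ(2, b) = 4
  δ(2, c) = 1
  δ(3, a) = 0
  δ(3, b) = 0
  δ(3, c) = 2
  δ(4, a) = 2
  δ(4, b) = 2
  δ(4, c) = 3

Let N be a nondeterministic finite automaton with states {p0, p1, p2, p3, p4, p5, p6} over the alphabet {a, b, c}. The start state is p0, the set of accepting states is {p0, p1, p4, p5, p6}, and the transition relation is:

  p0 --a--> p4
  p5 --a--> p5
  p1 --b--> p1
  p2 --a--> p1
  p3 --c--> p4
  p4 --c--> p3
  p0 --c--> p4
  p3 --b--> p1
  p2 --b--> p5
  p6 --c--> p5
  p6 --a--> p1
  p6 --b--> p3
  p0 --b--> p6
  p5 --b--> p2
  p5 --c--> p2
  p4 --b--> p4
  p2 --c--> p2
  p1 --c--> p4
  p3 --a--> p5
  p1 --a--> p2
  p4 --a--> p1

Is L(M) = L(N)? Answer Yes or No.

No

The string bb is accepted by M but rejected by N.
So L(M) ≠ L(N).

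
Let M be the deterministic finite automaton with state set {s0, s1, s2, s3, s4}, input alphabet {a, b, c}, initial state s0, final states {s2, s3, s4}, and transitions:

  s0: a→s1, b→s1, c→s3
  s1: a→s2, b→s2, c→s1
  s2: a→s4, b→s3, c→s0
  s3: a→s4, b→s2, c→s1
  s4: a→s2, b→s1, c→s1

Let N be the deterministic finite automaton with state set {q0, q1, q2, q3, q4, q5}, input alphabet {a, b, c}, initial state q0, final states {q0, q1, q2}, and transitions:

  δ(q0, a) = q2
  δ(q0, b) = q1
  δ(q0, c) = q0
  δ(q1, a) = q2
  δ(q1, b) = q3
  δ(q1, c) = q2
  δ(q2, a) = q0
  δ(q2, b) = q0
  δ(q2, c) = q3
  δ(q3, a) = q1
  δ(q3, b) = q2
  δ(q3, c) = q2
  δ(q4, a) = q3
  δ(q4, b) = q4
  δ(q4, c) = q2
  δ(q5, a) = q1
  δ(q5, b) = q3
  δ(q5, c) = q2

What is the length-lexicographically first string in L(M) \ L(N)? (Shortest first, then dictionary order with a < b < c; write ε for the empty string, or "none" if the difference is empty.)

bb

The string bb is accepted by M but not by N.
No shorter string lies in the difference, and bb is the lexicographically first length-2 string in L(M) \ L(N).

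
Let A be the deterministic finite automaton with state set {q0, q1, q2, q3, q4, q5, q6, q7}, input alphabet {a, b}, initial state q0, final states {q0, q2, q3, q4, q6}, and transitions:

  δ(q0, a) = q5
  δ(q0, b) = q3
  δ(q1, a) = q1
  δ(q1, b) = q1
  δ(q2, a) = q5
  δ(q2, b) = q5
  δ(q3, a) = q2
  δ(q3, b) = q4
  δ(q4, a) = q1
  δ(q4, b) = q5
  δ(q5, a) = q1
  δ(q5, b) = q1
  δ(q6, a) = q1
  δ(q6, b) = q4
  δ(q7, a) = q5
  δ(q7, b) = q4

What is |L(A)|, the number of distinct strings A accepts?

4

The useful subgraph on states {q0, q2, q3, q4} is acyclic, so L(A) is finite; the longest accepting path visits 3 useful states, giving maximum string length 2.
Counting accepting paths from q0 by length: 1 of length 0, 1 of length 1, 2 of length 2. Total 4.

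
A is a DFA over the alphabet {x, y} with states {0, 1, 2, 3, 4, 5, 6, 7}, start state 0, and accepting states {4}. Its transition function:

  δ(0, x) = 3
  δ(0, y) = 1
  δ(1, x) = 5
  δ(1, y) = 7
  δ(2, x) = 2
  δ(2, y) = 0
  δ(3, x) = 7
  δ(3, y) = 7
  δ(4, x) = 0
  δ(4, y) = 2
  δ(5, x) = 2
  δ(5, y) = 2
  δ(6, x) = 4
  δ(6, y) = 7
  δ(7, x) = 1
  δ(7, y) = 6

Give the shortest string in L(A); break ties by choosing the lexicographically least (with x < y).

A breadth-first search from 0 reaches an accepting state first via the path 0 → 3 → 7 → 6 → 4 on input xxyx.
No string of length < 4 is accepted (BFS exhausts all shorter strings without reaching an accepting state), and xxyx is the lexicographically least accepting string of length 4.

xxyx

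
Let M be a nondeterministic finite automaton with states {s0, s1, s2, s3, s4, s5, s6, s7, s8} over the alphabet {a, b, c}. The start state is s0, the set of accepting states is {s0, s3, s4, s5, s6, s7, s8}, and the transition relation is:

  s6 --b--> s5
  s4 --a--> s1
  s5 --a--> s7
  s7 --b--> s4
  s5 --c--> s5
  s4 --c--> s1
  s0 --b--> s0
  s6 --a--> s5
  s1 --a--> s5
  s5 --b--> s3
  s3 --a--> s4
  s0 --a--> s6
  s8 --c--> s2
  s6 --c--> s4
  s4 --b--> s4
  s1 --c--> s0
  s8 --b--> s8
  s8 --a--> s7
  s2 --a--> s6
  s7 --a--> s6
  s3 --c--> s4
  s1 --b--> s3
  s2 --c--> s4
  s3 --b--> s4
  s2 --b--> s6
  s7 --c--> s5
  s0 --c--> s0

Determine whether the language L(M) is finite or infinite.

State s0 is reachable from the start and can reach an accepting state, and it lies on the cycle s0 → s0.
Traversing that cycle any number of times yields accepted strings of unbounded length, so the language is infinite.

infinite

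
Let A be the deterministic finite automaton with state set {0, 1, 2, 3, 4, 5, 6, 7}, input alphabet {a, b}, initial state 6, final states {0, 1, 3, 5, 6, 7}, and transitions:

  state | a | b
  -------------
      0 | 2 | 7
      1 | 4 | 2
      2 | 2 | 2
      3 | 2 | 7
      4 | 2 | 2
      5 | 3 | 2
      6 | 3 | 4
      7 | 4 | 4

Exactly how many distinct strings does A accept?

The useful subgraph on states {3, 6, 7} is acyclic, so L(A) is finite; the longest accepting path visits 3 useful states, giving maximum string length 2.
Counting accepting paths from 6 by length: 1 of length 0, 1 of length 1, 1 of length 2. Total 3.

3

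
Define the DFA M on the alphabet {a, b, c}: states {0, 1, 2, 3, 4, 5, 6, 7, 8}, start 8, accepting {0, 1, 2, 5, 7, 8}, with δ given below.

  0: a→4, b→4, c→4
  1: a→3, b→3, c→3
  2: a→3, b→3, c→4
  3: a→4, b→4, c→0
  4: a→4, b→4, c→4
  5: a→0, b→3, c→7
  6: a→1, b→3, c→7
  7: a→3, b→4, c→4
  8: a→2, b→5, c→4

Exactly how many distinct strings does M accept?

9

The useful subgraph on states {0, 2, 3, 5, 7, 8} is acyclic, so L(M) is finite; the longest accepting path visits 5 useful states, giving maximum string length 4.
Counting accepting paths from 8 by length: 1 of length 0, 2 of length 1, 2 of length 2, 3 of length 3, 1 of length 4. Total 9.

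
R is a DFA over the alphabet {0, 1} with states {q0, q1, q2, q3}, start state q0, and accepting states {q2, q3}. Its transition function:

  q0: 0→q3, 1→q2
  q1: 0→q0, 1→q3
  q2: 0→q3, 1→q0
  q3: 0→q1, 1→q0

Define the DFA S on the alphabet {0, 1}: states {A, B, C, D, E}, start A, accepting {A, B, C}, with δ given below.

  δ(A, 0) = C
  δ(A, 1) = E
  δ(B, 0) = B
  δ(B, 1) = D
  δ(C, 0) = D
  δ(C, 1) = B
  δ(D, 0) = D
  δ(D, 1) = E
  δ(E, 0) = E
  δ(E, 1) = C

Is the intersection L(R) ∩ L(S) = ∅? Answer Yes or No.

The string 0 is accepted by both R and S.
Hence L(R) ∩ L(S) ≠ ∅.

No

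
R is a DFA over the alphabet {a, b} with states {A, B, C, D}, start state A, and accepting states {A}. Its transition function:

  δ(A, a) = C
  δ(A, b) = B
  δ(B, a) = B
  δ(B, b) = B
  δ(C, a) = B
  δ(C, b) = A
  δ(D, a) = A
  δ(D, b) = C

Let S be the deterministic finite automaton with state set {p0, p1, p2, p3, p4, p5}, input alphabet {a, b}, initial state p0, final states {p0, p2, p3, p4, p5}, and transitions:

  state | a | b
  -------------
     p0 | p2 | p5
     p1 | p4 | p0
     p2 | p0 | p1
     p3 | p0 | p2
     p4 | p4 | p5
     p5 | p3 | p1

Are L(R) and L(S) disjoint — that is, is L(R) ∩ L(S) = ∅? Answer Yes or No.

No

The empty string ε is accepted by both R and S.
Hence L(R) ∩ L(S) ≠ ∅.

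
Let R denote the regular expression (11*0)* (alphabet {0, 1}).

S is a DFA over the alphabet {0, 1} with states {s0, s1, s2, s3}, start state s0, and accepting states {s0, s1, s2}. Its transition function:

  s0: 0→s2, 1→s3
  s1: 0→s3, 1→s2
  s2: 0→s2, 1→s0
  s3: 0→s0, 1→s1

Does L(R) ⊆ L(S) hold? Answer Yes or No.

No

The string 110 is in L(R) but not in L(S).
So L(R) ⊄ L(S).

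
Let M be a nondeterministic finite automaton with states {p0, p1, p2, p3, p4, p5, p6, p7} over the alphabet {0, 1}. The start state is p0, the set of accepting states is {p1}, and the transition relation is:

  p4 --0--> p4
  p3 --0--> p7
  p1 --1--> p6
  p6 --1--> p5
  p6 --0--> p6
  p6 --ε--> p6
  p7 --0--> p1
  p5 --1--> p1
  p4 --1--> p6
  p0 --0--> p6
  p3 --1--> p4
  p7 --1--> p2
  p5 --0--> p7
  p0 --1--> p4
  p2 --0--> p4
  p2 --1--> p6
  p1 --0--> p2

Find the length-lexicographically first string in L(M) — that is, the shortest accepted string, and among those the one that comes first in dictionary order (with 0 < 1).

A breadth-first search from p0 reaches an accepting state first via the path p0 → p6 → p5 → p1 on input 011.
No string of length < 3 is accepted (BFS exhausts all shorter strings without reaching an accepting state), and 011 is the lexicographically least accepting string of length 3.

011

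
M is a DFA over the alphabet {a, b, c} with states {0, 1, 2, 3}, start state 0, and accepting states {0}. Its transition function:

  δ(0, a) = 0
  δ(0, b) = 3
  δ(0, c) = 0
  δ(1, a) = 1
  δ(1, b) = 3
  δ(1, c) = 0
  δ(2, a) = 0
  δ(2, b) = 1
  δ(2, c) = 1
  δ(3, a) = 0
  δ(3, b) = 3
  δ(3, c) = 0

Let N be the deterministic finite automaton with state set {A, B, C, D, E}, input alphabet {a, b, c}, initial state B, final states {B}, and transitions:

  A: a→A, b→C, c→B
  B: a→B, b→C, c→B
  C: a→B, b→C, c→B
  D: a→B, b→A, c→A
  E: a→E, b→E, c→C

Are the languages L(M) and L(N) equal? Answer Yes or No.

Exploring the product automaton M × N from the start pair (0, B), following both machines on each input symbol, reaches 2 state pairs: (0, B), (3, C).
M accepts in {0} and N accepts in {B}. In every reachable pair the two components are either both accepting — (0, B) — or both non-accepting, so no string is accepted by exactly one of the machines: L(M) \ L(N) and L(N) \ L(M) are both empty.
Hence every string is accepted by M iff it is accepted by N, and the two languages coincide.

Yes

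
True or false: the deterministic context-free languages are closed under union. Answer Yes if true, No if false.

No

{aⁿbⁿ : n≥0} and {aⁿb²ⁿ : n≥0} are each accepted by a deterministic PDA (push the a's; pop one per b, respectively one per two b's), but their union U is not. Suppose a DPDA M accepted U. Being deterministic, M has a single run on aⁿb²ⁿ, and since aⁿbⁿ ∈ U that run passes through an accepting configuration right after consuming the prefix aⁿbⁿ and then goes on to accept again after n more b's. Build an ordinary (nondeterministic) PDA M′ that simulates M on a's and b's and, at any moment when M is in an accepting state, may switch to a second mode in which it reads only c's, feeding each c to M as a b; M′ accepts when M does. Then M′ accepts aⁱbʲcᵏ (k≥1) exactly when both aⁱbʲ ∈ U and aⁱbʲ⁺ᵏ ∈ U, and checking the four cases (i=j or j=2i, combined with j+k=i or j+k=2i) leaves only i=j=k: so L(M′) ∩ a*b*c⁺ = {aⁿbⁿcⁿ : n≥1} would be context-free, which it is not (pumping lemma) — contradiction. (The union is an unambiguous CFL; it is determinism, not unambiguity, that fails.)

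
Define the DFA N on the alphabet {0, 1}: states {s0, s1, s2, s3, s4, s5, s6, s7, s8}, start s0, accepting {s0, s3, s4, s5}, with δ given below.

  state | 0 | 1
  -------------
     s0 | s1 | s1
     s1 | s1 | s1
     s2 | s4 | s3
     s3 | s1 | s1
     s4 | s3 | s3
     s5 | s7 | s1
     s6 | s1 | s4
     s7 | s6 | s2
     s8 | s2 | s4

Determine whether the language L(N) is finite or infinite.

finite

The useful states (reachable from s0 and able to reach an accepting state) are {s0}.
Restricted to these states the transition graph has no cycle, so every accepting path has bounded length and L is finite.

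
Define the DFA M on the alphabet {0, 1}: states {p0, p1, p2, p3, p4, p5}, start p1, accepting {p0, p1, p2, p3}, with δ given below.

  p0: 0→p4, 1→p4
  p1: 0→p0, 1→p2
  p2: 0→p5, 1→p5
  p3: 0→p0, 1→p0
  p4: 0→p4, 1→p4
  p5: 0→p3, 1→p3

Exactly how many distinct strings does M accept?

The useful subgraph on states {p0, p1, p2, p3, p5} is acyclic, so L(M) is finite; the longest accepting path visits 5 useful states, giving maximum string length 4.
Counting accepting paths from p1 by length: 1 of length 0, 2 of length 1, 4 of length 3, 8 of length 4. Total 15.

15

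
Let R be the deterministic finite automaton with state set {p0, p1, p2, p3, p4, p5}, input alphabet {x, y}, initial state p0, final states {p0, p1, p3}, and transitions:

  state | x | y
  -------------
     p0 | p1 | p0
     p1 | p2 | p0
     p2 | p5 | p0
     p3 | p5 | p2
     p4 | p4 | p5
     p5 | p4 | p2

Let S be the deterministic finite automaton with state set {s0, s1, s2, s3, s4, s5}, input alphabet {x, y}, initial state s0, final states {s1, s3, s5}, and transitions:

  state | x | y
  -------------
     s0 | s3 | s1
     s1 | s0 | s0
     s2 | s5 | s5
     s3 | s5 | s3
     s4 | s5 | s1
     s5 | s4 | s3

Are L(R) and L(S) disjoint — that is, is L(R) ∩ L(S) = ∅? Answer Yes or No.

The string x is accepted by both R and S.
Hence L(R) ∩ L(S) ≠ ∅.

No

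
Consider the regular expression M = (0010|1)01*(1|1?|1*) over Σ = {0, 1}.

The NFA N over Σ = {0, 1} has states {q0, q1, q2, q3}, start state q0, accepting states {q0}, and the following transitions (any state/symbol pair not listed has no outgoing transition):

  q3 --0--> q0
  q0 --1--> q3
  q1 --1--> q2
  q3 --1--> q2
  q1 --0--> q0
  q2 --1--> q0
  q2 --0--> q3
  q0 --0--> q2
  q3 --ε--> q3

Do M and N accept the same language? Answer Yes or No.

No

The string 101 is accepted by M but rejected by N.
So L(M) ≠ L(N).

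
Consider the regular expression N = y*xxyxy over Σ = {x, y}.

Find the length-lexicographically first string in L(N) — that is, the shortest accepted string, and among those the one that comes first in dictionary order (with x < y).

By inspection of the expression, no string of length less than 5 matches, and xxyxy is the lexicographically first match of length 5.

xxyxy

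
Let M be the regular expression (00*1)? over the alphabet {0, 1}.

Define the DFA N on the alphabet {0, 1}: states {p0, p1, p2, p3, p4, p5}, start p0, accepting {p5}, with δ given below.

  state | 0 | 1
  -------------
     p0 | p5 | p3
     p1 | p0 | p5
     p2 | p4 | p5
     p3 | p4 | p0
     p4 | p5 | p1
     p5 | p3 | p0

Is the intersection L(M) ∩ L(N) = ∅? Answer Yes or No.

Yes

Converting the expression M to a DFA (subset construction, then merging equivalent states) gives the minimal DFA with states {m0, m1, m2, m3}, start state m0, accepting states {m0, m3} and transitions m0: 0→m1, 1→m2; m1: 0→m1, 1→m3; m2: 0→m2, 1→m2; m3: 0→m2, 1→m2.
Exploring the product automaton M × N from the start pair (m0, p0), following both machines on each input symbol, reaches 11 state pairs: (m0, p0), (m1, p5), (m2, p3), (m1, p3), (m3, p0), (m2, p4), (m2, p0), (m1, p4), (m2, p5), (m2, p1), (m3, p1).
M accepts in {m0, m3} and N accepts in {p5}; no reachable pair has both components accepting, so no string drives both machines to acceptance simultaneously and L(M) ∩ L(N) = ∅.
So no string is accepted by both, and the intersection is empty.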